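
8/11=0.73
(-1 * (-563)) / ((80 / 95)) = 10697 / 16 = 668.56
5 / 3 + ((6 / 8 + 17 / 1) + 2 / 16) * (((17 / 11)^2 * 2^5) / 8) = 11381 / 66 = 172.44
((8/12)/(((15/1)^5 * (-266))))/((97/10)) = -2/5878018125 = -0.00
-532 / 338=-266 / 169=-1.57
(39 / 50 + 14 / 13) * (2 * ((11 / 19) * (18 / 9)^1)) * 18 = 477972 / 6175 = 77.40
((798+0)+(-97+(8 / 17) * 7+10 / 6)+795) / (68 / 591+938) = 15080153 / 9425242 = 1.60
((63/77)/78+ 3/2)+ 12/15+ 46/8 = 23053/2860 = 8.06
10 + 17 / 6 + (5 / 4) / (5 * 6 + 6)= 1853 / 144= 12.87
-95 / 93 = -1.02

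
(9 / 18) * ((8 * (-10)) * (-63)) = 2520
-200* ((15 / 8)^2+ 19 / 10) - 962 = -16361 / 8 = -2045.12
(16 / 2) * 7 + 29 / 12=701 / 12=58.42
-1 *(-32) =32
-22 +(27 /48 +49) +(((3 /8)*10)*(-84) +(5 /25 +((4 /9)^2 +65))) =-1438819 /6480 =-222.04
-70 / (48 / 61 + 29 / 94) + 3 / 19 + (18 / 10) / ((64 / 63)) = -2366695427 / 38188480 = -61.97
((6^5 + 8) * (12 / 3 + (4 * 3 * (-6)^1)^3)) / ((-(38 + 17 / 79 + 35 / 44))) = 10098931584896 / 135601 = 74475347.42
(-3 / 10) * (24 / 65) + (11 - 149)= -44886 / 325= -138.11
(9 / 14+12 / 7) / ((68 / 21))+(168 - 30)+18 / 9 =19139 / 136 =140.73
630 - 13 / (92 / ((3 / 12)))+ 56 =252435 / 368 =685.96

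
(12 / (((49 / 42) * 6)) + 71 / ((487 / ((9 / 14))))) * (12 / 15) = 3522 / 2435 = 1.45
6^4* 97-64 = 125648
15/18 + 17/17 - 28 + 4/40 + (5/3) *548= 13309/15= 887.27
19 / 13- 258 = -3335 / 13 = -256.54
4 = 4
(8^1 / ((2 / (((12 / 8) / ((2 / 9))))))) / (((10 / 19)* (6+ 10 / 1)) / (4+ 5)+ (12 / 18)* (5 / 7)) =32319 / 1690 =19.12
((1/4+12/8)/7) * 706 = 353/2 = 176.50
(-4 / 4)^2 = 1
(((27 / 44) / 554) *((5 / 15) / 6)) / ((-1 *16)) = -3 / 780032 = -0.00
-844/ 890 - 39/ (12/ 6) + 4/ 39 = -20.35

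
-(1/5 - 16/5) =3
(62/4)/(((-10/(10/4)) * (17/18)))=-279/68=-4.10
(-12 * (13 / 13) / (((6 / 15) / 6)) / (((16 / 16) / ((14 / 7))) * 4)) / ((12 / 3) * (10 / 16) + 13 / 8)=-240 / 11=-21.82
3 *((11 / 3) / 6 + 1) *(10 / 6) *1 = 145 / 18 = 8.06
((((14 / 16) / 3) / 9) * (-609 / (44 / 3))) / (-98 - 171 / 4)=1421 / 148632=0.01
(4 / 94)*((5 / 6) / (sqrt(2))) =5*sqrt(2) / 282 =0.03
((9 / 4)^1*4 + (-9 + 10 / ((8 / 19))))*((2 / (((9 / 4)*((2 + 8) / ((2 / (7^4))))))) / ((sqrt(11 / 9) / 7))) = 38*sqrt(11) / 11319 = 0.01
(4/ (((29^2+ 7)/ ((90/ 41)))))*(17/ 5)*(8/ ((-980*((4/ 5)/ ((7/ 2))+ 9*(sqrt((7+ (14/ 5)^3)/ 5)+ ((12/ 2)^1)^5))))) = -176776200/ 43048528623837443+ 6885*sqrt(3619)/ 325938859580483497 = -0.00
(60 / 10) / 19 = 6 / 19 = 0.32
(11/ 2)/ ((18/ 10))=55/ 18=3.06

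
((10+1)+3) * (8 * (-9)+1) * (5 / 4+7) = -16401 / 2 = -8200.50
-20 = -20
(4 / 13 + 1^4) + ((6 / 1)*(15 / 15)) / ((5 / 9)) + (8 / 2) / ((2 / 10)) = 32.11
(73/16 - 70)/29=-1047/464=-2.26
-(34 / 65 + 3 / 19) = -841 / 1235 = -0.68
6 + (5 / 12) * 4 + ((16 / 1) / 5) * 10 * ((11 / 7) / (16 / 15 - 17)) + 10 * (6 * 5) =1528339 / 5019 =304.51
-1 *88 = -88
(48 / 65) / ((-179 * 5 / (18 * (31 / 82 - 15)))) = 517968 / 2385175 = 0.22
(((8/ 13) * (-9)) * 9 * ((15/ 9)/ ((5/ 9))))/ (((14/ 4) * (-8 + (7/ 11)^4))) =56924208/ 10440157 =5.45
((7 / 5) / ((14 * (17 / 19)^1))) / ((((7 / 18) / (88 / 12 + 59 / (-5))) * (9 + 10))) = -201 / 2975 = -0.07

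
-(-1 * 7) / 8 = 7 / 8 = 0.88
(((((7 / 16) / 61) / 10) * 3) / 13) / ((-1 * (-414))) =7 / 17509440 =0.00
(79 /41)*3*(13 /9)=1027 /123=8.35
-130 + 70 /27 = -3440 /27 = -127.41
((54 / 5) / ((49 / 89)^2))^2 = 182956374756 / 144120025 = 1269.47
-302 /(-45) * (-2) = -604 /45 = -13.42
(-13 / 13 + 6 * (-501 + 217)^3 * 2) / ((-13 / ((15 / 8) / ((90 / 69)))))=30394903.50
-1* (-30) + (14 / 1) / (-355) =10636 / 355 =29.96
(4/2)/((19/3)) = 6/19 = 0.32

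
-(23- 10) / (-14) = 0.93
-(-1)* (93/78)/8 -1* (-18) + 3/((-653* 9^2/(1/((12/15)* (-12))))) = 49917785/2750436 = 18.15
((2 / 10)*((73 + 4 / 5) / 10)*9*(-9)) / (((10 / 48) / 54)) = -19368072 / 625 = -30988.92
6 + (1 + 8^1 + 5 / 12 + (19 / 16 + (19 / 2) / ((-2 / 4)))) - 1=-163 / 48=-3.40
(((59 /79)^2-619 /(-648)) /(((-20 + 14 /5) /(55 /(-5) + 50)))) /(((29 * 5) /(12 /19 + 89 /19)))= -8034072371 /63878981616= -0.13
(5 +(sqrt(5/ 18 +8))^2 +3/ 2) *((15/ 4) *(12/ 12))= 665/ 12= 55.42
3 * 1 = 3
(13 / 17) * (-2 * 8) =-12.24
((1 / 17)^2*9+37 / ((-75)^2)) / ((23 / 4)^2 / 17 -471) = -981088 / 12200124375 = -0.00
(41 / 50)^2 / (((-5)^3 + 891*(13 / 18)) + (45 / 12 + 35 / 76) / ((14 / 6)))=223573 / 173001250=0.00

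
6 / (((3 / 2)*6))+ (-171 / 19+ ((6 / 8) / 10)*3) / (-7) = 1613 / 840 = 1.92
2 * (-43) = -86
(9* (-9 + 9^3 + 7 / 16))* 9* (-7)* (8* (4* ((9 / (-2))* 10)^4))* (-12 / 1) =643221642735000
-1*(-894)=894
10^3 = 1000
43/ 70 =0.61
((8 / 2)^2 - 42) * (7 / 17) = -182 / 17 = -10.71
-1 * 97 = -97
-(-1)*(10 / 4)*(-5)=-25 / 2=-12.50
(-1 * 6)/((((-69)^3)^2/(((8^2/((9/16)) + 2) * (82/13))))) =-170888/4208808360159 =-0.00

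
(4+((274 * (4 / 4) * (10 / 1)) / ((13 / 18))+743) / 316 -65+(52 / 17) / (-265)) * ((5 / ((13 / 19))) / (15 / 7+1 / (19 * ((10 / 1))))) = -10909212654235 / 68735140214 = -158.71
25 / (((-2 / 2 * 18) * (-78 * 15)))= 5 / 4212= 0.00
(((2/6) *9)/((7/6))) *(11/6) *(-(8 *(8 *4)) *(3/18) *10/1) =-14080/7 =-2011.43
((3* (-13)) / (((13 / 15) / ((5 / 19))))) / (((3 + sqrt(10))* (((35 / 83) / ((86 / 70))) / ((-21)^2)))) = -2469.09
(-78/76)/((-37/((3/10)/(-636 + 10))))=-117/8801560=-0.00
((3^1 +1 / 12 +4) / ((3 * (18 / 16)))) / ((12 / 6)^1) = 85 / 81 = 1.05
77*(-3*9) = -2079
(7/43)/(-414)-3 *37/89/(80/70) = -6918569/6337512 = -1.09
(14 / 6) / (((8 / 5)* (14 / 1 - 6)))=35 / 192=0.18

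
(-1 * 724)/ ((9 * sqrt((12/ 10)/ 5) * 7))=-23.46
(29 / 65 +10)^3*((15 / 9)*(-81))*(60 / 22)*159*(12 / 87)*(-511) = 16481713218998328 / 3504215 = 4703396686.28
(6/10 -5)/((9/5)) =-22/9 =-2.44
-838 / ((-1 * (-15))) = -55.87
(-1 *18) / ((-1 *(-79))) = -18 / 79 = -0.23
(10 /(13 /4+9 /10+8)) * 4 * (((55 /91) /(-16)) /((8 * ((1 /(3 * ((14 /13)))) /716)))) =-35.96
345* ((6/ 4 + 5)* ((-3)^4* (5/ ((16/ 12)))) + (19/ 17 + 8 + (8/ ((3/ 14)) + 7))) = 95145595/ 136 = 699599.96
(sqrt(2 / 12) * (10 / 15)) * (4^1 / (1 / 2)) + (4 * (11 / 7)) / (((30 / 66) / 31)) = 8 * sqrt(6) / 9 + 15004 / 35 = 430.86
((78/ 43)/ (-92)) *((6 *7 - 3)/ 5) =-1521/ 9890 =-0.15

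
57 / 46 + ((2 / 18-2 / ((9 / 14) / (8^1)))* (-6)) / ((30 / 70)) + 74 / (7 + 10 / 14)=444289 / 1242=357.72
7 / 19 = 0.37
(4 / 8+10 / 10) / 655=3 / 1310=0.00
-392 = -392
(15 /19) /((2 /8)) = 60 /19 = 3.16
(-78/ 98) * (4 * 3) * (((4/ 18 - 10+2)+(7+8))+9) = -7592/ 49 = -154.94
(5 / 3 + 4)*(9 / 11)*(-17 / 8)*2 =-867 / 44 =-19.70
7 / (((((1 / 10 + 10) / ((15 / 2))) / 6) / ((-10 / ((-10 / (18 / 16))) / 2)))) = 14175 / 808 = 17.54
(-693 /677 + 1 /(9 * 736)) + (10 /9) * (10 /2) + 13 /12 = 8393999 /1494816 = 5.62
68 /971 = 0.07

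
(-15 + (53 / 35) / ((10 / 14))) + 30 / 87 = -9088 / 725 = -12.54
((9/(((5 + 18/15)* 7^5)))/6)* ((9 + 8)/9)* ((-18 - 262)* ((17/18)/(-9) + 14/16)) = -212075/36173466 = -0.01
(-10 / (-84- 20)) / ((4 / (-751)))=-3755 / 208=-18.05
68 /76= 17 /19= 0.89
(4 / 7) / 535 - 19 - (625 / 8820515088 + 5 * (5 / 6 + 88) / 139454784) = -2151732262550491 / 113255413729920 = -19.00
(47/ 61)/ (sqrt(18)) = 47 * sqrt(2)/ 366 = 0.18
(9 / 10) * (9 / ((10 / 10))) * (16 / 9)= 72 / 5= 14.40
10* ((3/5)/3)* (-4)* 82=-656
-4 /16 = -1 /4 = -0.25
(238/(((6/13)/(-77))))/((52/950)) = -4352425/6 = -725404.17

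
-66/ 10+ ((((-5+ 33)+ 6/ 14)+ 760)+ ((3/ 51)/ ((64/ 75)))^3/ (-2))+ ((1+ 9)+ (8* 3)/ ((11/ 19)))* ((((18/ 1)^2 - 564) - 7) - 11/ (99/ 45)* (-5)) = -10552689199832179/ 991693373440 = -10641.08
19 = 19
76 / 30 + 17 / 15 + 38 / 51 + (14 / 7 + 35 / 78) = 6.86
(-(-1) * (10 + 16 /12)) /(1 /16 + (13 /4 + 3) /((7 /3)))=3808 /921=4.13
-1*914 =-914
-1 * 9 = -9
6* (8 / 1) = 48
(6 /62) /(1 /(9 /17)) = 27 /527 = 0.05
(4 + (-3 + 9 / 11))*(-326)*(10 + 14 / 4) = -88020 / 11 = -8001.82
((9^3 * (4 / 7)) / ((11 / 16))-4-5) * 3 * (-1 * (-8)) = 1103112 / 77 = 14326.13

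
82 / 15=5.47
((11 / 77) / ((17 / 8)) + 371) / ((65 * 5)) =44157 / 38675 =1.14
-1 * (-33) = 33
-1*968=-968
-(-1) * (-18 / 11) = -18 / 11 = -1.64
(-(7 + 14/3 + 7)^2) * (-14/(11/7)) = 307328/99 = 3104.32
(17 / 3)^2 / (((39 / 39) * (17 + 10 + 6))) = 289 / 297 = 0.97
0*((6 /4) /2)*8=0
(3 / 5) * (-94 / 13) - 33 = -2427 / 65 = -37.34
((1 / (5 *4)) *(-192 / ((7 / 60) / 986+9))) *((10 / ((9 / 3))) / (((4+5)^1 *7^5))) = -631040 / 26846510187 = -0.00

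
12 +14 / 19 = 242 / 19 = 12.74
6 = 6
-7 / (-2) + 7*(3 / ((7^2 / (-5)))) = 19 / 14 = 1.36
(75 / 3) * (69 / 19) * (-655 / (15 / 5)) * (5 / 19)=-1883125 / 361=-5216.41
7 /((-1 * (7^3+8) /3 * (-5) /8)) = 56 /585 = 0.10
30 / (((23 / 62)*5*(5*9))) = 0.36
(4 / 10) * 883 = 1766 / 5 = 353.20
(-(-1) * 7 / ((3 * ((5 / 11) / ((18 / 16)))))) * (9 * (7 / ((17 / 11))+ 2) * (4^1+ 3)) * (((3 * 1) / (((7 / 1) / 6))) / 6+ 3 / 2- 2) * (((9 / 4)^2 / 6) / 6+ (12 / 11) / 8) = -47.00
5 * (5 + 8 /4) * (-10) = -350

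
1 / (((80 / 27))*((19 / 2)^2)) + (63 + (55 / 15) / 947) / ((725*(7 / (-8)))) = -1989881083 / 20819700300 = -0.10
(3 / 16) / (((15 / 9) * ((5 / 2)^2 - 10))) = -3 / 100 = -0.03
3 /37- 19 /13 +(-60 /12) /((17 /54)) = -141158 /8177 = -17.26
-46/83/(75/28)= -0.21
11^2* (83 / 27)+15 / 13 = 130964 / 351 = 373.12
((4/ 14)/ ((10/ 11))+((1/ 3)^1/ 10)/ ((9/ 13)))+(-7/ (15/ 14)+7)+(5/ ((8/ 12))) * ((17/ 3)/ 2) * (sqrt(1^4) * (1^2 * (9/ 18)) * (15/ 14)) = 184661/ 15120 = 12.21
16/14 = 8/7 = 1.14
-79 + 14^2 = 117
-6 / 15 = -2 / 5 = -0.40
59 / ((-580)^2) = 59 / 336400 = 0.00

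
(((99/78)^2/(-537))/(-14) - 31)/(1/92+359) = -1207853579/13988243906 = -0.09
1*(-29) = -29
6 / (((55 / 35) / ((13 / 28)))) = 39 / 22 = 1.77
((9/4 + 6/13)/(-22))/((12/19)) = -893/4576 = -0.20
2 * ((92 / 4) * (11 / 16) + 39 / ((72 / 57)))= 747 / 8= 93.38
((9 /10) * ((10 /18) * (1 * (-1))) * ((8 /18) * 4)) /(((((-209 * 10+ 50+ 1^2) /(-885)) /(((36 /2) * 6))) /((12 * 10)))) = -5000.10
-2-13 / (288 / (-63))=27 / 32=0.84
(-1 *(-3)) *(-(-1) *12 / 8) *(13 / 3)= 39 / 2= 19.50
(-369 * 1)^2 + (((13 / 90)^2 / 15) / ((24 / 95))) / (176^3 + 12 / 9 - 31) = 432918243589920811 / 3179458461600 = 136161.00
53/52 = 1.02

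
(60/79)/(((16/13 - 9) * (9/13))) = -3380/23937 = -0.14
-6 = -6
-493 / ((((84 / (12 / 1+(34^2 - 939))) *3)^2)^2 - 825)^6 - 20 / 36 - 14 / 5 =-2263986687505605375245151192067696109472816537725498155994349298282008098864 / 674698019455312542408855162404584898331161970287086994514320805625135193205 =-3.36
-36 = -36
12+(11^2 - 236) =-103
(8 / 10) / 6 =2 / 15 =0.13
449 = 449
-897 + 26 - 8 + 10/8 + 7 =-3483/4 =-870.75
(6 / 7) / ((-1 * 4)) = -0.21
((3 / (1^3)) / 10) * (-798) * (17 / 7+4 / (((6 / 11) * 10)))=-18924 / 25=-756.96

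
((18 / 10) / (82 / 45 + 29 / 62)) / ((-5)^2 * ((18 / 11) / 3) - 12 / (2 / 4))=-9207 / 121391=-0.08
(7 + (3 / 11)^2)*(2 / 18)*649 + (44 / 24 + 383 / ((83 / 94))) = 15542189 / 16434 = 945.73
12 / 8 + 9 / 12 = 9 / 4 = 2.25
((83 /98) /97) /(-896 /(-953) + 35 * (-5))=-79099 /1576845774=-0.00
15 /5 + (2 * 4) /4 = 5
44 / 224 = 11 / 56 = 0.20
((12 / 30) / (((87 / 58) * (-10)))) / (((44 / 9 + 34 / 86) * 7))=-258 / 357875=-0.00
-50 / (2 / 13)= -325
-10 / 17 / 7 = -10 / 119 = -0.08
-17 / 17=-1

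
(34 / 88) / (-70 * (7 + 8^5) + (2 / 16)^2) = -272 / 1615151989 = -0.00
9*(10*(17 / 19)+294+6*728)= 798732 / 19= 42038.53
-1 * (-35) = 35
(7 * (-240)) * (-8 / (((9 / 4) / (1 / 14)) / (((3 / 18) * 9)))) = 640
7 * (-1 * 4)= -28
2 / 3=0.67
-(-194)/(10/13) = 1261/5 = 252.20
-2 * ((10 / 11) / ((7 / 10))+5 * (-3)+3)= 1648 / 77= 21.40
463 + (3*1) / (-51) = 7870 / 17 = 462.94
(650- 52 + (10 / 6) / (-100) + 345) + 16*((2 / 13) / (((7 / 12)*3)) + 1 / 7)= 738407 / 780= 946.68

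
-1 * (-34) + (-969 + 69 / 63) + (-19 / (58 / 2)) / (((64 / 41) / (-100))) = -8690993 / 9744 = -891.93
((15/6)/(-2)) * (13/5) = -13/4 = -3.25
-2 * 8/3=-16/3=-5.33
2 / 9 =0.22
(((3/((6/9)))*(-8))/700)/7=-9/1225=-0.01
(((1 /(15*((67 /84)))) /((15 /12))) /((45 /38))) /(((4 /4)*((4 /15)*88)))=133 /55275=0.00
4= 4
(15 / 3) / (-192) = -5 / 192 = -0.03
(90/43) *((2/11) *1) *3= 540/473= 1.14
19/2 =9.50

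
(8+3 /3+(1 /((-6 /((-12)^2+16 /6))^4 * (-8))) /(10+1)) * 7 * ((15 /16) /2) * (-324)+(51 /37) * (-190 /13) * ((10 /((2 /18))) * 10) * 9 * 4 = 379339114085 /103896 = 3651142.62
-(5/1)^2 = -25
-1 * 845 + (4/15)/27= -342221/405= -844.99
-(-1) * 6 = 6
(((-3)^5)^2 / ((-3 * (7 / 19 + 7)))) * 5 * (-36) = 3365793 / 7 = 480827.57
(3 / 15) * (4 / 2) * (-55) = -22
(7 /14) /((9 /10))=5 /9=0.56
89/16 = 5.56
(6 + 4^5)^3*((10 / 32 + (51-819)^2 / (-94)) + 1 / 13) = -8378195929162875 / 1222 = -6856134148251.13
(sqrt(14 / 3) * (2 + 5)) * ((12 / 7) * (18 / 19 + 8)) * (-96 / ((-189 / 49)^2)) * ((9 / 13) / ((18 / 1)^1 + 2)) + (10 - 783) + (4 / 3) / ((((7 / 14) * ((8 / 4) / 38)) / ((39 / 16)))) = -701.31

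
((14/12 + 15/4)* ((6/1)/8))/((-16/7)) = -413/256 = -1.61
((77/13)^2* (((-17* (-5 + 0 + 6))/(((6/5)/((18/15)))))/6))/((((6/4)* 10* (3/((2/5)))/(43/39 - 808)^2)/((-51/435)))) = 67446.20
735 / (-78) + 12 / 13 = -17 / 2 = -8.50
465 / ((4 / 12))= 1395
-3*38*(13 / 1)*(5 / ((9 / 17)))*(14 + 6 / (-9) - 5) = -1049750 / 9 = -116638.89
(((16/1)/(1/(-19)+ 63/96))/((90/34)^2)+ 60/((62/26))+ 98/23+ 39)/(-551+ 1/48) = -612165037936/4671278732475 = -0.13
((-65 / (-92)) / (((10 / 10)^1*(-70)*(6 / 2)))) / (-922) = 13 / 3562608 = 0.00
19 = 19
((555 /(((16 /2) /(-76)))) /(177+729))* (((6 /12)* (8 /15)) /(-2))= 703 /906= 0.78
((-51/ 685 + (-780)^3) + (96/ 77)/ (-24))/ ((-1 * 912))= 25030245246667/ 48103440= 520342.11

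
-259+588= 329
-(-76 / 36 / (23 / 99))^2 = -43681 / 529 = -82.57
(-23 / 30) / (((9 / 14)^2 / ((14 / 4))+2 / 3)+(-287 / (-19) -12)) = -149891 / 760535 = -0.20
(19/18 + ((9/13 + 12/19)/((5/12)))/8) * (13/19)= 16147/16245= 0.99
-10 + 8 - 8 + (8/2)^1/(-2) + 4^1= -8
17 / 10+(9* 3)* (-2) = -523 / 10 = -52.30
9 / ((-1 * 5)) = -9 / 5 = -1.80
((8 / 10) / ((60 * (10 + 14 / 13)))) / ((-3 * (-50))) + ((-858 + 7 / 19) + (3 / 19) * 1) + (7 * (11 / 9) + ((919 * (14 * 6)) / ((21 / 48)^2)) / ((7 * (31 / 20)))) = 1698251206875193 / 46754820000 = 36322.48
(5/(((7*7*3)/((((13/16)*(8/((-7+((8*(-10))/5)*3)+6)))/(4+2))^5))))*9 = -0.00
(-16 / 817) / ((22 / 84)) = -0.07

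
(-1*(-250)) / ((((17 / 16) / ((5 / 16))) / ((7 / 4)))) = 4375 / 34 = 128.68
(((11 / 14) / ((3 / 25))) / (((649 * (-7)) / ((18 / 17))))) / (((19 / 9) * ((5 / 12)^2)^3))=-80621568 / 583620625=-0.14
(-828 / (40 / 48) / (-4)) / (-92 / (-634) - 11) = -131238 / 5735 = -22.88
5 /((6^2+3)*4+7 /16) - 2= -4926 /2503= -1.97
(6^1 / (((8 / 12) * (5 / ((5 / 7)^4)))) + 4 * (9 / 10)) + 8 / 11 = 633313 / 132055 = 4.80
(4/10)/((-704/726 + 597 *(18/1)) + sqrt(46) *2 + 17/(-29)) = 19680576762/528641299416365 - 3663396 *sqrt(46)/528641299416365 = 0.00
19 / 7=2.71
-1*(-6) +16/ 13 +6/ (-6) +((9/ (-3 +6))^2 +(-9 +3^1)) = 120/ 13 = 9.23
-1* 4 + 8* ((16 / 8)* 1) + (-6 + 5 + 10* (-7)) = -59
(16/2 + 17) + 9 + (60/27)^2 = 3154/81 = 38.94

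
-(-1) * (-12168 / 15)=-4056 / 5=-811.20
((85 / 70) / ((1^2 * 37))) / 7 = 17 / 3626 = 0.00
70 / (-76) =-35 / 38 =-0.92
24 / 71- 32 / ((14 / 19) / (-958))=20677640 / 497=41604.91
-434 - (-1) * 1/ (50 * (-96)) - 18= -2169601/ 4800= -452.00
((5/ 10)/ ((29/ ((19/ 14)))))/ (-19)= -1/ 812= -0.00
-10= -10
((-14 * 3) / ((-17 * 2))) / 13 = 21 / 221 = 0.10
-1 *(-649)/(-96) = -649/96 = -6.76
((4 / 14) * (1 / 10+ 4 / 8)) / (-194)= -3 / 3395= -0.00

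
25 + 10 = 35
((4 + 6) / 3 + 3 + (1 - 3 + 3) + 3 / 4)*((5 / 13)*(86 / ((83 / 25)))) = 521375 / 6474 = 80.53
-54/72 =-3/4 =-0.75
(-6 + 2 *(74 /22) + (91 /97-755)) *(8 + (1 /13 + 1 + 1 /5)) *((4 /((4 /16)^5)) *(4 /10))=-3970631467008 /346775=-11450166.44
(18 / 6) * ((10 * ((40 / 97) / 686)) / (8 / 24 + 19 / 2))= 3600 / 1962989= 0.00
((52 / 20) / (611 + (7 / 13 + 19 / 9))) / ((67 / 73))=111033 / 24051995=0.00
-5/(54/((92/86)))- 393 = -456388/1161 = -393.10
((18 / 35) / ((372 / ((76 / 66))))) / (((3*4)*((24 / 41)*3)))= 779 / 10311840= 0.00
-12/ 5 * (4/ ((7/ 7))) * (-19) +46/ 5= 958/ 5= 191.60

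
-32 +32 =0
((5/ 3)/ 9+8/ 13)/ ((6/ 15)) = 1405/ 702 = 2.00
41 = 41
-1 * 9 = -9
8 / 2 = 4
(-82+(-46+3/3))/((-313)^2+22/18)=-1143/881732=-0.00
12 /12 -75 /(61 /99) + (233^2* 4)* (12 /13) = 200330.97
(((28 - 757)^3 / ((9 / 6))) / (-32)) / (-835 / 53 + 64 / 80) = -11407381065 / 21136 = -539713.34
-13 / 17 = -0.76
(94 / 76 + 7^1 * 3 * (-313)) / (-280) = 249727 / 10640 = 23.47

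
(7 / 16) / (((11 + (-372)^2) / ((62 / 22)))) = 217 / 24357520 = 0.00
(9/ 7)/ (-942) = -3/ 2198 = -0.00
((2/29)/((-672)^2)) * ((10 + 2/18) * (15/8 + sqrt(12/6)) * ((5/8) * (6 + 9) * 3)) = 325 * sqrt(2)/7483392 + 1625/19955712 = 0.00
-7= -7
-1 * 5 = -5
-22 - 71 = -93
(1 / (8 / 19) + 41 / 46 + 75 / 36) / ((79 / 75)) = 73825 / 14536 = 5.08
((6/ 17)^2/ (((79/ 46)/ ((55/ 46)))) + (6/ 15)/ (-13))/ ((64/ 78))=124557/ 1826480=0.07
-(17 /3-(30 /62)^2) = -15662 /2883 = -5.43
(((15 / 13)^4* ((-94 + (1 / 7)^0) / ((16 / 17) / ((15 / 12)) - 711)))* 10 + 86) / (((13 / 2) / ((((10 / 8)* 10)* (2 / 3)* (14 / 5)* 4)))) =85281242768960 / 67245989109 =1268.20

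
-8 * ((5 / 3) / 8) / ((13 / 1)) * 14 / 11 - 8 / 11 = -0.89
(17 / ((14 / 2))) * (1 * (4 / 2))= 34 / 7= 4.86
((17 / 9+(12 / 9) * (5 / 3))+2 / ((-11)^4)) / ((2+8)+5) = 108347 / 395307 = 0.27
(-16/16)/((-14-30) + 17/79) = 79/3459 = 0.02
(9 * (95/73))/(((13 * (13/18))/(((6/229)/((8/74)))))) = 854145/2825173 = 0.30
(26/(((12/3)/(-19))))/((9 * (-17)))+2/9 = 35/34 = 1.03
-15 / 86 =-0.17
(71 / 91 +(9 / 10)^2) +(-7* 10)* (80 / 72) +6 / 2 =-73.19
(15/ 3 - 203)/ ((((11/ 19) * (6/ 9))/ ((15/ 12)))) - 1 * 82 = -2893/ 4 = -723.25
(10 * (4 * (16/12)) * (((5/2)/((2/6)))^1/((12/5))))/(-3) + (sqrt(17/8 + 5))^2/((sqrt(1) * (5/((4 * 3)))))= -3461/90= -38.46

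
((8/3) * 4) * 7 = 224/3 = 74.67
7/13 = 0.54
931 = 931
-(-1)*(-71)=-71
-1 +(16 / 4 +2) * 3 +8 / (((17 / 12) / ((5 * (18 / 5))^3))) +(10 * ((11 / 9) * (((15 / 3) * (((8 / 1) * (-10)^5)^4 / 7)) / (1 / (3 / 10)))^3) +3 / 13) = 626463929794560000000000000000000000000000000000000000000000000002497775392 / 75803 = 8264368557900874635568513000000000000000000000000000000000000000000000.00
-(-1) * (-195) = -195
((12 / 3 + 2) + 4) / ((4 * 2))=5 / 4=1.25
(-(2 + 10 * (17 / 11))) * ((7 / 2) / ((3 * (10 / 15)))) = -336 / 11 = -30.55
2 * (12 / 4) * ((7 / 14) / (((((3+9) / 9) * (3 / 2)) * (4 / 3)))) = 9 / 8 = 1.12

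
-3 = -3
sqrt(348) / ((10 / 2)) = 2* sqrt(87) / 5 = 3.73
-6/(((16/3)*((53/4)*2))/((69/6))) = -207/424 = -0.49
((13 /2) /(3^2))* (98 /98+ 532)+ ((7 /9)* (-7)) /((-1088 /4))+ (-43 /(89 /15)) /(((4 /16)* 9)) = 27723739 /72624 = 381.74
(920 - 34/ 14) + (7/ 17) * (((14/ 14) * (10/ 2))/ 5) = 109240/ 119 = 917.98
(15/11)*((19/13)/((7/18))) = 5130/1001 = 5.12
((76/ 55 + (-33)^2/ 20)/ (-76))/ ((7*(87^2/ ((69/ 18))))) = -0.00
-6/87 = -2/29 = -0.07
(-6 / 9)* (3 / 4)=-1 / 2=-0.50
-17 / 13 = -1.31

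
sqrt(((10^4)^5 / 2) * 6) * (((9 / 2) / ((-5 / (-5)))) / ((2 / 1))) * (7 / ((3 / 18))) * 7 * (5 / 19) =33075000000000 * sqrt(3) / 19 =3015135813702.14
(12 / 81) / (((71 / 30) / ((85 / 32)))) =425 / 2556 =0.17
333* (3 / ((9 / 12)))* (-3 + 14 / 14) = -2664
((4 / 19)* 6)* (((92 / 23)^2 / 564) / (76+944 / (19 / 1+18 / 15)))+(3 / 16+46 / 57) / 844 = 18315663 / 12457021376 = 0.00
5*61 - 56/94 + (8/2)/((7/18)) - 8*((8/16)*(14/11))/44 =12522887/39809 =314.57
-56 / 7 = -8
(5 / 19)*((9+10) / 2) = 5 / 2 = 2.50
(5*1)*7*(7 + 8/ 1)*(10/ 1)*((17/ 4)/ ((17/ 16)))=21000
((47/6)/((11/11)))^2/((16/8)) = 2209/72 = 30.68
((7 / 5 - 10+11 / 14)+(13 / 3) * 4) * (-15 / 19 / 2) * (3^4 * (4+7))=-1781109 / 532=-3347.95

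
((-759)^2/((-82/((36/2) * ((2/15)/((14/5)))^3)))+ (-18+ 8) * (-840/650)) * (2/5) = -267534/914095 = -0.29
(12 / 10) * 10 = 12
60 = 60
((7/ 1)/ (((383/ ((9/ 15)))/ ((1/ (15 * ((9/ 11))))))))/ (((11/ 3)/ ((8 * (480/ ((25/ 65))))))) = 23296/ 9575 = 2.43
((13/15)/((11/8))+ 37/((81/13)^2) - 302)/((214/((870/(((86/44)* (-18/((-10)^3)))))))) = -3143798563000/90561483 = -34714.52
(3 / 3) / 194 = 1 / 194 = 0.01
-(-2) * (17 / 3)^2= 578 / 9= 64.22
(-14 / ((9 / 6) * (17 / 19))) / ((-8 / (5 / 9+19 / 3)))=4123 / 459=8.98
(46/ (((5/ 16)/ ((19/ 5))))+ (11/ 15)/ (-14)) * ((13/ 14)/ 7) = 7634549/ 102900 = 74.19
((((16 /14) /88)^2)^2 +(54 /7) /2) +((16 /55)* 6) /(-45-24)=15490621338 /4042599715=3.83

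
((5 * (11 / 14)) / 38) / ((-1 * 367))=-0.00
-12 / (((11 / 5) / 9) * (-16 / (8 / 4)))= 135 / 22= 6.14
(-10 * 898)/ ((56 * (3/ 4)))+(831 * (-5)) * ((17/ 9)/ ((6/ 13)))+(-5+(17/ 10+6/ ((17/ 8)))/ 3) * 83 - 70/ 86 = -4031754722/ 230265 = -17509.19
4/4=1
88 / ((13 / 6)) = 528 / 13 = 40.62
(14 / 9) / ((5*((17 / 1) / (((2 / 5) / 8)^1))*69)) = 7 / 527850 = 0.00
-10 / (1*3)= -10 / 3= -3.33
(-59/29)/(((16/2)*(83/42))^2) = -0.01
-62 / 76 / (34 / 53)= -1643 / 1292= -1.27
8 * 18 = 144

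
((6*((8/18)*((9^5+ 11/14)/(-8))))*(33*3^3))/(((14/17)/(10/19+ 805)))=-63882965206665/3724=-17154394523.81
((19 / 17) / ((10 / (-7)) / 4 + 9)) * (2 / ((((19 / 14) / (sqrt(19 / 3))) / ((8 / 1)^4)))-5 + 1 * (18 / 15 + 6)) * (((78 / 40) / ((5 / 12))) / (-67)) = -62619648 * sqrt(57) / 3445475-31122 / 1566125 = -137.23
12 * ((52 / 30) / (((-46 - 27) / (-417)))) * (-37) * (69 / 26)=-4258404 / 365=-11666.86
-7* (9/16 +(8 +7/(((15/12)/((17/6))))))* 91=-3734731/240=-15561.38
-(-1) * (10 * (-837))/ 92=-4185/ 46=-90.98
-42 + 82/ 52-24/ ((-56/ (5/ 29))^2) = -173243611/ 4285736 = -40.42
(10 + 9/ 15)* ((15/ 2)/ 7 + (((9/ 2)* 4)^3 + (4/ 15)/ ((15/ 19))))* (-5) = -973887667/ 3150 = -309170.69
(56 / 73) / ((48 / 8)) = 28 / 219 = 0.13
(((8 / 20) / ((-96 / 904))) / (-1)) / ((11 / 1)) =113 / 330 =0.34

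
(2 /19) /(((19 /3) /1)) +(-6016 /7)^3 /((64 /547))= -671796964259830 /123823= -5425461862.98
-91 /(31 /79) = -7189 /31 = -231.90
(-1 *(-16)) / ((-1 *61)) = -0.26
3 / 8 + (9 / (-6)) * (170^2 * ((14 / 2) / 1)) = -2427597 / 8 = -303449.62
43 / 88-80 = -6997 / 88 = -79.51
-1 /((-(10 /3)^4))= 81 /10000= 0.01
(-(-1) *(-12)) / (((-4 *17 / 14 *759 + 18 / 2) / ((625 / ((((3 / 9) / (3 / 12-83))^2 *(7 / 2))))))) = 616280625 / 17162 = 35909.60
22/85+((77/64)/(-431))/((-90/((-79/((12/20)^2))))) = 95724101/379831680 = 0.25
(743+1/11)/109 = 8174/1199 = 6.82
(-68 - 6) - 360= -434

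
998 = 998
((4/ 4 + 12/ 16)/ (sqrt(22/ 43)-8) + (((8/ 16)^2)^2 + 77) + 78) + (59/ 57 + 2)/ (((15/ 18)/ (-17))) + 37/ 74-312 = -2591411/ 11856-sqrt(946)/ 1560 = -218.59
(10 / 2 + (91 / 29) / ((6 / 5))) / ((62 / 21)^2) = 194775 / 222952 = 0.87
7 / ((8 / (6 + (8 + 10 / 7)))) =27 / 2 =13.50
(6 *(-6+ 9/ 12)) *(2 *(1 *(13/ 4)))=-204.75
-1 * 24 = -24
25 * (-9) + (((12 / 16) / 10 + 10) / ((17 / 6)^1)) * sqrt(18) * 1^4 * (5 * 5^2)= -225 + 90675 * sqrt(2) / 68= 1660.79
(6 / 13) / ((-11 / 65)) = -30 / 11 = -2.73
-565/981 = -0.58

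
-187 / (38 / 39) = -7293 / 38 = -191.92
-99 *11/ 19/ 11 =-99/ 19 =-5.21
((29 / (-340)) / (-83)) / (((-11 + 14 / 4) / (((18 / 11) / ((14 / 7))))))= -87 / 776050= -0.00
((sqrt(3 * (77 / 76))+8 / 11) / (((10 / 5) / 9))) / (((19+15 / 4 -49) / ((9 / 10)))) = -0.38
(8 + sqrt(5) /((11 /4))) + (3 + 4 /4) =4*sqrt(5) /11 + 12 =12.81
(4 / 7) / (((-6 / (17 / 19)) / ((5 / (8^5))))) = -85 / 6537216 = -0.00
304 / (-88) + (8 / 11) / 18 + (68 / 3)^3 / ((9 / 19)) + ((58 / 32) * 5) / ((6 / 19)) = 24610.50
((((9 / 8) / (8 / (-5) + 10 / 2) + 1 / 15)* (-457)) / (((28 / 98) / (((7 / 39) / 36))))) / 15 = -0.21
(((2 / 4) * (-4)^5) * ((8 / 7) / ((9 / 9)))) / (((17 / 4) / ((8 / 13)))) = -131072 / 1547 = -84.73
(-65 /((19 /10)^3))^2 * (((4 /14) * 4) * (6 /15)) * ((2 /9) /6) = 13520000000 /8891671509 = 1.52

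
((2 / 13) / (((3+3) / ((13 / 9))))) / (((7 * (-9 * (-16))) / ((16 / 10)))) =1 / 17010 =0.00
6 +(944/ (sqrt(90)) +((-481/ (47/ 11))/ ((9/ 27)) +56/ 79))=-1229057/ 3713 +472 * sqrt(10)/ 15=-231.51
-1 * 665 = -665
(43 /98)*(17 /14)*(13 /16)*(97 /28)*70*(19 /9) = 221.62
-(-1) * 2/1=2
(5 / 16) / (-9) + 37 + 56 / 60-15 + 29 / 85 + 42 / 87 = 1684111 / 70992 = 23.72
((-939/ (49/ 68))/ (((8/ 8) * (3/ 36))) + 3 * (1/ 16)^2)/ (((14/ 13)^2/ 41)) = -1359145502013/ 2458624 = -552807.38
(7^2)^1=49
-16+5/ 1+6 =-5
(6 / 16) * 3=9 / 8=1.12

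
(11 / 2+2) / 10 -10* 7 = -277 / 4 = -69.25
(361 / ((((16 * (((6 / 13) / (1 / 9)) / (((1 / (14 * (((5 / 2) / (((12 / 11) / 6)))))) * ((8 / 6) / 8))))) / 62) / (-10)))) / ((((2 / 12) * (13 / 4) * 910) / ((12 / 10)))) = -11191 / 1576575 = -0.01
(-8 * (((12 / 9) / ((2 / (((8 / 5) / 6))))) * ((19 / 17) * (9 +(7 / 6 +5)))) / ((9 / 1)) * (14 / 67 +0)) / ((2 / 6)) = -774592 / 461295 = -1.68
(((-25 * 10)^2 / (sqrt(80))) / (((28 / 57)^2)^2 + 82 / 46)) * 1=758712571875 * sqrt(5) / 446933129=3795.94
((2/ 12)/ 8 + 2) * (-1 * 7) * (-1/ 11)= 679/ 528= 1.29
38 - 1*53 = -15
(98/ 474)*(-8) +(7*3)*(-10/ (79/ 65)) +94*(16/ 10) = -28486/ 1185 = -24.04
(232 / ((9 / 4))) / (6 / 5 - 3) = -4640 / 81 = -57.28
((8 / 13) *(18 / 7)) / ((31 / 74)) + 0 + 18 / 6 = 19119 / 2821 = 6.78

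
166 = 166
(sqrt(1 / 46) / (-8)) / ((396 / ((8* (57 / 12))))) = -19* sqrt(46) / 72864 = -0.00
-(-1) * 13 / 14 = 13 / 14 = 0.93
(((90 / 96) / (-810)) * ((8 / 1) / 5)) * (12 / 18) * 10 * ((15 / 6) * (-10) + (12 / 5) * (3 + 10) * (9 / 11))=-29 / 4455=-0.01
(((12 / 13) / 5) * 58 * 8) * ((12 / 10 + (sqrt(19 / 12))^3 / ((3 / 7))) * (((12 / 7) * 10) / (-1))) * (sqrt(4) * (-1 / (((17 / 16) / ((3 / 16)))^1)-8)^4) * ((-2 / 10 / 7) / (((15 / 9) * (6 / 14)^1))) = 598619576530944 / 950051375 + 26328175819648 * sqrt(57) / 81432975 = 3071036.25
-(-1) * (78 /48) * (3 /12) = 13 /32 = 0.41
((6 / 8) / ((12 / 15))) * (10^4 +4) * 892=8365845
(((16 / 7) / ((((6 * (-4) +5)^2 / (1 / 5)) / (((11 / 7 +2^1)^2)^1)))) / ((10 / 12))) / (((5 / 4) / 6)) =11520 / 123823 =0.09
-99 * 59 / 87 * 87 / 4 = -1460.25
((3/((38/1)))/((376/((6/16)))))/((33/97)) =291/1257344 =0.00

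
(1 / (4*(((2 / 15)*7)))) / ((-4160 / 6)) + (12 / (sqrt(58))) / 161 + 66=6*sqrt(58) / 4669 + 1537527 / 23296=66.01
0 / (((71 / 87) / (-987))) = 0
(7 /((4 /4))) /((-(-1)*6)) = 7 /6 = 1.17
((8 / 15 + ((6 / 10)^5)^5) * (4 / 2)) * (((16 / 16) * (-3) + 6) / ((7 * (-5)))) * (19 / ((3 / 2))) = -36239817205240453004 / 31292438507080078125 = -1.16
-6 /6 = -1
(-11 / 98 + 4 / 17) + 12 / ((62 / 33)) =336223 / 51646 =6.51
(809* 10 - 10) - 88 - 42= 7950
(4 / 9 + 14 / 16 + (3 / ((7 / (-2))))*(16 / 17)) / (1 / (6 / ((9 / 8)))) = 8786 / 3213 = 2.73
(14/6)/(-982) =-7/2946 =-0.00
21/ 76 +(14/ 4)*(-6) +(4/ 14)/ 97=-1069273/ 51604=-20.72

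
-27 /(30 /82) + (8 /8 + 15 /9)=-1067 /15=-71.13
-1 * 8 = -8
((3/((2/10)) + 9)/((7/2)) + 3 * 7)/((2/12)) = 1170/7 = 167.14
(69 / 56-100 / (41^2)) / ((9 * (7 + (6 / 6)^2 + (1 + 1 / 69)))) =2538947 / 175657776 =0.01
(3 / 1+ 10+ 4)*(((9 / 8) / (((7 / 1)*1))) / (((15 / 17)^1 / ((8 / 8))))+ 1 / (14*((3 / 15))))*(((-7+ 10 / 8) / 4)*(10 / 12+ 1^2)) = -649451 / 26880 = -24.16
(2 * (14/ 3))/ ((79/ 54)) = 504/ 79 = 6.38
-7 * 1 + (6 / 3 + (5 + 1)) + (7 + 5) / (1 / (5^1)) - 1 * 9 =52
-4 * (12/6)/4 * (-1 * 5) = 10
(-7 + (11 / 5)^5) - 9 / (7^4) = 334133451 / 7503125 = 44.53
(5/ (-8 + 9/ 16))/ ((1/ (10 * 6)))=-4800/ 119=-40.34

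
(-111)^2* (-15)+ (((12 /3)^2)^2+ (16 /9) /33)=-54814007 /297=-184558.95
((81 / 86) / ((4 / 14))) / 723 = 189 / 41452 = 0.00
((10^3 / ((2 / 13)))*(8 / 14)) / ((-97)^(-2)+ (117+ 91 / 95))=23240230000 / 738061443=31.49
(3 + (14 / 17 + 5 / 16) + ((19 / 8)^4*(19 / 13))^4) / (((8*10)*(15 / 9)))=1917090342105030317019279651 / 54666606306864712908800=35068.76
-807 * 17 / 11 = -13719 / 11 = -1247.18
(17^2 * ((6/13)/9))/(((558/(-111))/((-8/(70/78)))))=85544/3255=26.28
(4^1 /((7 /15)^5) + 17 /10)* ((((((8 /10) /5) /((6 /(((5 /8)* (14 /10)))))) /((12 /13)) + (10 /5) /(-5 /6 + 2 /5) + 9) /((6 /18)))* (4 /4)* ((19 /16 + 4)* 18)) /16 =14084.85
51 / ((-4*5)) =-51 / 20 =-2.55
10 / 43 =0.23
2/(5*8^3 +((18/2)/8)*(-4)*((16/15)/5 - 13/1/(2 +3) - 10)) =100/130787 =0.00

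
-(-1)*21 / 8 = 21 / 8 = 2.62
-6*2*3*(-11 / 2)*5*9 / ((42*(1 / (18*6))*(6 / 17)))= 454410 / 7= 64915.71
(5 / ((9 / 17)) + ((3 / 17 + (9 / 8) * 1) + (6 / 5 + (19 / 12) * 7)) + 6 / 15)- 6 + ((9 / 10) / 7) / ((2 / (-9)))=721883 / 42840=16.85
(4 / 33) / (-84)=-1 / 693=-0.00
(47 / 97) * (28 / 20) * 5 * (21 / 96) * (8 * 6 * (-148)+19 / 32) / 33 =-523492627 / 3277824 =-159.71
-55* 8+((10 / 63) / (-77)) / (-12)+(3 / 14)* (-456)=-15650707 / 29106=-537.71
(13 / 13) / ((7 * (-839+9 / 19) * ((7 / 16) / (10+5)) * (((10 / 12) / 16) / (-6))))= 131328 / 195167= 0.67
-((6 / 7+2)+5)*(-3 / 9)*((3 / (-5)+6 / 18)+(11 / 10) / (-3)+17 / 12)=2.05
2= 2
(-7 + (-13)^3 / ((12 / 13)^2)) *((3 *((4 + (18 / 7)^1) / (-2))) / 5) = 8562923 / 1680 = 5096.98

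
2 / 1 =2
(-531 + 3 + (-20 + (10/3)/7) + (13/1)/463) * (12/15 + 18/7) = -628149518/340305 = -1845.84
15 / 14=1.07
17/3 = 5.67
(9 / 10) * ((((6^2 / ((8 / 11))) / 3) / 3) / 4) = 99 / 80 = 1.24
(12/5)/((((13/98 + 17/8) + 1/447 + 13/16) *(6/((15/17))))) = 2102688/18304121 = 0.11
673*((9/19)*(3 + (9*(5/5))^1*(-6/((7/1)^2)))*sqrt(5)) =563301*sqrt(5)/931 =1352.93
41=41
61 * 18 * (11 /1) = 12078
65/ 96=0.68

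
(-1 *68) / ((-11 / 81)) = 5508 / 11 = 500.73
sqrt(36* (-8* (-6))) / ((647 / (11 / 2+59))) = 1548* sqrt(3) / 647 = 4.14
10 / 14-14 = -13.29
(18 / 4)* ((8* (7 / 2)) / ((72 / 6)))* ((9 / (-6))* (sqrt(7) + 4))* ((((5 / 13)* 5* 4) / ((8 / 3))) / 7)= -675 / 26 - 675* sqrt(7) / 104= -43.13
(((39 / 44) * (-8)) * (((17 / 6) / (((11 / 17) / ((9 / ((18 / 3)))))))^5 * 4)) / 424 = -78623762117511 / 96146158592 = -817.75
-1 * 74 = -74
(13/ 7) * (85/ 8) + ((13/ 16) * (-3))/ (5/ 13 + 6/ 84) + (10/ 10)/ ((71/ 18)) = 603947/ 41251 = 14.64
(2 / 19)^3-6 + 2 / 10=-198871 / 34295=-5.80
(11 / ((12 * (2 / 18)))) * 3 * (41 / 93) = 1353 / 124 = 10.91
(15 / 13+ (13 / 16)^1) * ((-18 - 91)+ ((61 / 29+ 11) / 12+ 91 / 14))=-199.40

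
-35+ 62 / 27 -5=-1018 / 27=-37.70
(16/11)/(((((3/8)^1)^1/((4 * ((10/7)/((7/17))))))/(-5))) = -435200/1617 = -269.14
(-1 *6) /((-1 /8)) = 48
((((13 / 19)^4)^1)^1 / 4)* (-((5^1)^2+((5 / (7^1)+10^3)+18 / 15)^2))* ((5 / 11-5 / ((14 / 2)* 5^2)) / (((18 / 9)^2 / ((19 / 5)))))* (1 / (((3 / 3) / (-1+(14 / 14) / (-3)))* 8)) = 720004669109557 / 194092552500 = 3709.59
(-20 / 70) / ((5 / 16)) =-32 / 35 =-0.91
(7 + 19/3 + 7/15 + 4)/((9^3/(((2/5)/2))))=89/18225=0.00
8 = 8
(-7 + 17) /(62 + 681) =0.01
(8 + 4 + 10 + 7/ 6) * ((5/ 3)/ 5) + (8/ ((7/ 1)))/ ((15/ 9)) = 5297/ 630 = 8.41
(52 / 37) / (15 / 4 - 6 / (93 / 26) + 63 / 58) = 186992 / 420283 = 0.44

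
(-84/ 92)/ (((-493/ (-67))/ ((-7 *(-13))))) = -11.29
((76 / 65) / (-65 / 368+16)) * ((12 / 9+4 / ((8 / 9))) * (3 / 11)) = 97888 / 832689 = 0.12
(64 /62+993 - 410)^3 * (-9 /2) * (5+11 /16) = -4860483679744875 /953312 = -5098523547.11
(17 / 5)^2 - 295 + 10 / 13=-91868 / 325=-282.67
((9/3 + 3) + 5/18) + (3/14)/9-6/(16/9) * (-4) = 2495/126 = 19.80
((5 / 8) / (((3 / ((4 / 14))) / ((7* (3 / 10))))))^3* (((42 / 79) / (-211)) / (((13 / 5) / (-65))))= 525 / 4267264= 0.00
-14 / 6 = -7 / 3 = -2.33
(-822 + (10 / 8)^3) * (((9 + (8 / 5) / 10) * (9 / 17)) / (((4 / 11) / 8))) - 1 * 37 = -1190345293 / 13600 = -87525.39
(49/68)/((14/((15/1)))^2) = 225/272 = 0.83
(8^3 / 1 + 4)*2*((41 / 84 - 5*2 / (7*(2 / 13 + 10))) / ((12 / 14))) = 4601 / 11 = 418.27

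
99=99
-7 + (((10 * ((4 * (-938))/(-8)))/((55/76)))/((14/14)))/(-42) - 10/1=-5653/33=-171.30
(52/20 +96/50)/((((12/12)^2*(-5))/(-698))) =78874/125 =630.99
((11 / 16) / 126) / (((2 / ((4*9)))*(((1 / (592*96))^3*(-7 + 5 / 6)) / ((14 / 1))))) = -40928991510528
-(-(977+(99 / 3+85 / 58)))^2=-3441582225 / 3364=-1023062.49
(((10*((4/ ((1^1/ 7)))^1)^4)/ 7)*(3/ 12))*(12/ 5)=526848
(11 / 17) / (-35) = -11 / 595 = -0.02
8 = 8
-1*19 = -19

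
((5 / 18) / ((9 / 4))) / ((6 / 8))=40 / 243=0.16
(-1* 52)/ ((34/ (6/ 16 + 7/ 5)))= -2.71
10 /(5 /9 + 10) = 18 /19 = 0.95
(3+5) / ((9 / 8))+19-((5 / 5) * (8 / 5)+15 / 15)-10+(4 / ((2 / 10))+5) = 1733 / 45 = 38.51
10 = 10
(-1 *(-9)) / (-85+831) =9 / 746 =0.01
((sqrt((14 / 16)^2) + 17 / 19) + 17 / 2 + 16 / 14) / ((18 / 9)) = 12143 / 2128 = 5.71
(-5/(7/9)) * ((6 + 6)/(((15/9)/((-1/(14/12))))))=1944/49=39.67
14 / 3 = 4.67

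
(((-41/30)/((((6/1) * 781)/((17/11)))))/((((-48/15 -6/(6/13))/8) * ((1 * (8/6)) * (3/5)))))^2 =12145225/156892609359684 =0.00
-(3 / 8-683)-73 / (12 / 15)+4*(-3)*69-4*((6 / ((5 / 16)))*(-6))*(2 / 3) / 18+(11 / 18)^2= -710159 / 3240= -219.18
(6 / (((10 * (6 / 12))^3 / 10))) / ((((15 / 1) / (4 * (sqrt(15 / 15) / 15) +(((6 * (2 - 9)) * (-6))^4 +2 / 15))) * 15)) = 80655160328 / 9375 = 8603217.10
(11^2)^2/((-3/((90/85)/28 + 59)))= -205720691/714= -288124.22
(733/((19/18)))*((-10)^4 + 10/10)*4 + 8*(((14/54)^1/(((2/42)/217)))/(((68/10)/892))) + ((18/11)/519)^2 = 305500311955683524/10527435963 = 29019441.49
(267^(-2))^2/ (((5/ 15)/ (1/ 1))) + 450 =762318228151/ 1694040507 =450.00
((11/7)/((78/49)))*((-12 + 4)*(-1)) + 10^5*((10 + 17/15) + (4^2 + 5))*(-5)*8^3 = -320819199692/39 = -8226133325.44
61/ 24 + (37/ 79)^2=413557/ 149784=2.76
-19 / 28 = -0.68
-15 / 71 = -0.21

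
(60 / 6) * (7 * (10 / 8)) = 175 / 2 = 87.50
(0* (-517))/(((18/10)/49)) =0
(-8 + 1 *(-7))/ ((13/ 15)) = -225/ 13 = -17.31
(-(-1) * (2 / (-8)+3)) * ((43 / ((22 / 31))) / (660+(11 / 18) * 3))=3999 / 15884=0.25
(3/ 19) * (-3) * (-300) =2700/ 19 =142.11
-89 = -89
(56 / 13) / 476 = 2 / 221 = 0.01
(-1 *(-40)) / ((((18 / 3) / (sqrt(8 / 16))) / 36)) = 120 *sqrt(2) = 169.71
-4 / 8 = -1 / 2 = -0.50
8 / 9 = 0.89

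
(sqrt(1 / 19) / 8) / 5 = sqrt(19) / 760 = 0.01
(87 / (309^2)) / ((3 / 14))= 406 / 95481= 0.00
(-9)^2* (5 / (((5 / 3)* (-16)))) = -243 / 16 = -15.19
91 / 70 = 13 / 10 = 1.30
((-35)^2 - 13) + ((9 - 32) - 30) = 1159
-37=-37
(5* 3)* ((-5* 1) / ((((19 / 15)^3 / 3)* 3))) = -36.90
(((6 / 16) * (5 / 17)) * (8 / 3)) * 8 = 40 / 17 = 2.35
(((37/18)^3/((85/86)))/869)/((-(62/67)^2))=-9777396631/827960466960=-0.01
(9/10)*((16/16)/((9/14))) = 7/5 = 1.40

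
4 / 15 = 0.27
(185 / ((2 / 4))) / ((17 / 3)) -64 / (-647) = 719258 / 10999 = 65.39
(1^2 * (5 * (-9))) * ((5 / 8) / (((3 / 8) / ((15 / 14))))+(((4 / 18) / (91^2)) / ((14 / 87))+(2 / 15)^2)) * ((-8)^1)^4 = -96355760128 / 289835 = -332450.39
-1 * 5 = -5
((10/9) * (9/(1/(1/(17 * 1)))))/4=5/34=0.15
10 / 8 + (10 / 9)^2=2.48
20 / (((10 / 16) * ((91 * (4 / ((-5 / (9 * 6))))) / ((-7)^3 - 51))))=7880 / 2457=3.21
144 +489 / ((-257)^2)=9511545 / 66049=144.01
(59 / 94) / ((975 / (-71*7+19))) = -14101 / 45825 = -0.31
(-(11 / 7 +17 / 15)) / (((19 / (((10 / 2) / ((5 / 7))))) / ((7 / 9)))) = -1988 / 2565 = -0.78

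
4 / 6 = 2 / 3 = 0.67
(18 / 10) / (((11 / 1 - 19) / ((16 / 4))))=-9 / 10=-0.90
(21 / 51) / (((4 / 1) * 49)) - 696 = -331295 / 476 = -696.00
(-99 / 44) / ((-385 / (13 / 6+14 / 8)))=141 / 6160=0.02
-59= -59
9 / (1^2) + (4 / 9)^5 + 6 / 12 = 1123979 / 118098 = 9.52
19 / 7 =2.71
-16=-16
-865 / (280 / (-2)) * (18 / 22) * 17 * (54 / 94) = 714663 / 14476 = 49.37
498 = 498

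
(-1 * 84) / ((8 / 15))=-315 / 2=-157.50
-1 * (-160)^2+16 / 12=-76796 / 3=-25598.67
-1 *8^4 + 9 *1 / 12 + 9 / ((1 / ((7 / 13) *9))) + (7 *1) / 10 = -1053243 / 260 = -4050.93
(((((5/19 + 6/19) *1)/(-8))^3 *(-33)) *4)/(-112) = -0.00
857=857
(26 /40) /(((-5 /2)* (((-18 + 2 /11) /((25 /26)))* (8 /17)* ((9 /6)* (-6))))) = -187 /56448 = -0.00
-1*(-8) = 8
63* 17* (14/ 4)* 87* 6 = 1956717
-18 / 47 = -0.38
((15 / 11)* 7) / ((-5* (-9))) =7 / 33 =0.21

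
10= 10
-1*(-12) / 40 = 0.30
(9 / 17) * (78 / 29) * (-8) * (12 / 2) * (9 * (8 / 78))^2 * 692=-258287616 / 6409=-40300.77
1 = 1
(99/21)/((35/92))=3036/245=12.39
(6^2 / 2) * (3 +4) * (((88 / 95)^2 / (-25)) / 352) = -2772 / 225625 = -0.01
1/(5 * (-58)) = -1/290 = -0.00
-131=-131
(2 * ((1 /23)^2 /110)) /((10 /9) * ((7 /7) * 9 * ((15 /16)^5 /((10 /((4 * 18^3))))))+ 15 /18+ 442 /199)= 19562496 /9617341319677685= 0.00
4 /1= 4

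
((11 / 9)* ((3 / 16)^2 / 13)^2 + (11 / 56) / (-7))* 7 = -15224077 / 77529088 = -0.20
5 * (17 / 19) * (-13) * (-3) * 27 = 89505 / 19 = 4710.79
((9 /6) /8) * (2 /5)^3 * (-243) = -729 /250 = -2.92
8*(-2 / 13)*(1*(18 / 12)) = -24 / 13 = -1.85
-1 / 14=-0.07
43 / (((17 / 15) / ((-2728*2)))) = -3519120 / 17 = -207007.06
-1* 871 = -871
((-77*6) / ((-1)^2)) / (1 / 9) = -4158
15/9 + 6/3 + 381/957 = 3890/957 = 4.06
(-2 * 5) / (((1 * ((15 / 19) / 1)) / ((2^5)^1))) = -1216 / 3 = -405.33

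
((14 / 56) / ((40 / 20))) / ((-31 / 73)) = -73 / 248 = -0.29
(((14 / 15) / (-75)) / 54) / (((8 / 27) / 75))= -7 / 120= -0.06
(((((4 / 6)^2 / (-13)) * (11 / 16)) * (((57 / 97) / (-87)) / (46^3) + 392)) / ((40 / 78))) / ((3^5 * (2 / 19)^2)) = -142071814276909 / 21291167623680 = -6.67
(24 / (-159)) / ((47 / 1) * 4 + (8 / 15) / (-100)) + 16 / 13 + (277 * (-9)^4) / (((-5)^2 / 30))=264830087968562 / 121432805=2180877.63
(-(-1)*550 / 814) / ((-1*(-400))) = 1 / 592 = 0.00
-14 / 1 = -14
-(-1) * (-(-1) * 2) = 2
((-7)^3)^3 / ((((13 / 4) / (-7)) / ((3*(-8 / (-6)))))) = 4519603984 / 13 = 347661844.92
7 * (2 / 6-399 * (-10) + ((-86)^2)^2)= 1148800933 / 3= 382933644.33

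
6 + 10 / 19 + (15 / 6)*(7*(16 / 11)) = 6684 / 209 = 31.98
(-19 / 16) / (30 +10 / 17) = -323 / 8320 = -0.04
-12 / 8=-3 / 2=-1.50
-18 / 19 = -0.95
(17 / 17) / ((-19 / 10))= -0.53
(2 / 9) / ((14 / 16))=16 / 63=0.25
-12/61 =-0.20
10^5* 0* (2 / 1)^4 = 0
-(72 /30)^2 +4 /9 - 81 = -19421 /225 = -86.32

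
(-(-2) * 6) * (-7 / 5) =-84 / 5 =-16.80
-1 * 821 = -821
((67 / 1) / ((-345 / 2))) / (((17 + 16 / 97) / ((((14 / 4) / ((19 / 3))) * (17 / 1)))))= -773381 / 3638025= -0.21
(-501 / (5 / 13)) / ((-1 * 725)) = 6513 / 3625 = 1.80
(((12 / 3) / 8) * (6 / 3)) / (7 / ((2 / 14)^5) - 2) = 1 / 117647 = 0.00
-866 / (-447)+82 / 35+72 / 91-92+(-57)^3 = -37683158273 / 203385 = -185279.93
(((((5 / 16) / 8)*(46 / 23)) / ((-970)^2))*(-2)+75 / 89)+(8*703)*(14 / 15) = 8440856353141 / 1607809920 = 5249.91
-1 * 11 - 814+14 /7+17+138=-668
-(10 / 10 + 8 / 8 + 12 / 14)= -20 / 7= -2.86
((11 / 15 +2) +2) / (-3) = -71 / 45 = -1.58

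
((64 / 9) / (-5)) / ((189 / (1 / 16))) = -4 / 8505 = -0.00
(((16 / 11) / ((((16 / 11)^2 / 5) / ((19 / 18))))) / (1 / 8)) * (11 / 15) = 2299 / 108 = 21.29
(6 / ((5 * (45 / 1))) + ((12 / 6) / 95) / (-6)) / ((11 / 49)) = 0.10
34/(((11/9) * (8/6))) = 459/22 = 20.86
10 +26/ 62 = 323/ 31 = 10.42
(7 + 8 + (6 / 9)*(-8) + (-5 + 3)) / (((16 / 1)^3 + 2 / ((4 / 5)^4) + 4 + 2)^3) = 48234496 / 435800872843188723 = 0.00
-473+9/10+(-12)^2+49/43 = -140593/430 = -326.96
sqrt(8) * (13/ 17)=26 * sqrt(2)/ 17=2.16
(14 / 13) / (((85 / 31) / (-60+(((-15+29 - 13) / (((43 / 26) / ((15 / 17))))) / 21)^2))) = -19480455056 / 826656467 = -23.57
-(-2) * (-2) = -4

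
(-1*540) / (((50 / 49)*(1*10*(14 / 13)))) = -2457 / 50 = -49.14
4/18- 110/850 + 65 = 65.09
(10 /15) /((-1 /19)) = -38 /3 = -12.67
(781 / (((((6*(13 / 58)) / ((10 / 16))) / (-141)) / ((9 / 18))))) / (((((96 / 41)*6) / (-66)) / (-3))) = -2400454265 / 6656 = -360645.17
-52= -52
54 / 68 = 27 / 34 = 0.79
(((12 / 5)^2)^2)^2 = 429981696 / 390625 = 1100.75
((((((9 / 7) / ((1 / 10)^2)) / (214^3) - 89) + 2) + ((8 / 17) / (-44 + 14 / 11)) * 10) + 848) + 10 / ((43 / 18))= 450815809679551 / 589243232914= 765.08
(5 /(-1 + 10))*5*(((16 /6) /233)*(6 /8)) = 50 /2097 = 0.02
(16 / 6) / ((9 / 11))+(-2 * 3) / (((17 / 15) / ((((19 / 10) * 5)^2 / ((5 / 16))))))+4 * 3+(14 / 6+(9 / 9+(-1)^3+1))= -693250 / 459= -1510.35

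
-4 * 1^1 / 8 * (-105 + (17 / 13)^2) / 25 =8728 / 4225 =2.07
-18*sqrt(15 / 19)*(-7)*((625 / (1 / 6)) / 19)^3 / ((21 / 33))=10441406250000*sqrt(285) / 130321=1352592639.11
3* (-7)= -21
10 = 10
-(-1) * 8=8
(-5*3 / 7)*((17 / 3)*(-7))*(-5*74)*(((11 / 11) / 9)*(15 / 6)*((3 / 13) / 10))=-15725 / 78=-201.60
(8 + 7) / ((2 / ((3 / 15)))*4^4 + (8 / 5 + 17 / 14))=350 / 59799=0.01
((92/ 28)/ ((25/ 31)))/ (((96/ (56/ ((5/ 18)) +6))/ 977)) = 120511973/ 14000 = 8608.00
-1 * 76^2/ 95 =-304/ 5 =-60.80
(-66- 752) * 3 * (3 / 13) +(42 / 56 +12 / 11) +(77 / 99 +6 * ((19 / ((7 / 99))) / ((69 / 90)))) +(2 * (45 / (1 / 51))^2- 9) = 10535580.29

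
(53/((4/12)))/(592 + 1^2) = 159/593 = 0.27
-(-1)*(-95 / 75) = -19 / 15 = -1.27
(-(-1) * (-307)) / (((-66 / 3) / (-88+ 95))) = 2149 / 22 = 97.68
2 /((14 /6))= 6 /7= 0.86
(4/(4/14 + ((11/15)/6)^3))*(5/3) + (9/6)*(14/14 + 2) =81245853/2934634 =27.69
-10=-10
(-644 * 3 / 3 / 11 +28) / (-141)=112 / 517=0.22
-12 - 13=-25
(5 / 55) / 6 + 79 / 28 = 2.84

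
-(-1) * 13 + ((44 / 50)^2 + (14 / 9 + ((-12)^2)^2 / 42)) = 20043617 / 39375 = 509.04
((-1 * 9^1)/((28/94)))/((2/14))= -423/2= -211.50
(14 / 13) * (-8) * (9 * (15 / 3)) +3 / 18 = -30227 / 78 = -387.53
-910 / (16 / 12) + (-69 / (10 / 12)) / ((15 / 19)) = -39369 / 50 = -787.38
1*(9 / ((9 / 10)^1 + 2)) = 90 / 29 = 3.10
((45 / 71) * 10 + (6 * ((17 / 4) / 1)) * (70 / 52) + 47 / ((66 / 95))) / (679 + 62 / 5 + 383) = 3881425 / 38500176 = 0.10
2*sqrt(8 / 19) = 4*sqrt(38) / 19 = 1.30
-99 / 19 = -5.21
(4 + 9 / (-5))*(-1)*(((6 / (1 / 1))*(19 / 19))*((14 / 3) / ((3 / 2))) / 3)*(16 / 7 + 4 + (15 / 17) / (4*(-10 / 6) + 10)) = -68596 / 765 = -89.67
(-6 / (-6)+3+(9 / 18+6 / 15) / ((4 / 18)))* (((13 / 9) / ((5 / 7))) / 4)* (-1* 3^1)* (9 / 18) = -14651 / 2400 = -6.10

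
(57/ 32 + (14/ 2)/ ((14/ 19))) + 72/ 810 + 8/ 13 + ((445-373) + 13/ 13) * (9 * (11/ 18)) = 7740449/ 18720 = 413.49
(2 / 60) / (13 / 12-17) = -2 / 955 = -0.00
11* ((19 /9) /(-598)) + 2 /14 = 3919 /37674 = 0.10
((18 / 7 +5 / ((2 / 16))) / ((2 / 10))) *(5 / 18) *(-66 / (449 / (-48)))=1311200 / 3143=417.18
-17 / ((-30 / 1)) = 17 / 30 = 0.57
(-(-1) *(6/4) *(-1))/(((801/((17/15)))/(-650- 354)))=2.13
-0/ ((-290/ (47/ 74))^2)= 0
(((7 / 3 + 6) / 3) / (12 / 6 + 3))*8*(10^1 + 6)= 640 / 9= 71.11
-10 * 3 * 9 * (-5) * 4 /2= 2700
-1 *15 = -15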